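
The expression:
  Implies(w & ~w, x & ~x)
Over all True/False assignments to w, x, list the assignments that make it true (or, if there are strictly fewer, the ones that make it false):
is always true.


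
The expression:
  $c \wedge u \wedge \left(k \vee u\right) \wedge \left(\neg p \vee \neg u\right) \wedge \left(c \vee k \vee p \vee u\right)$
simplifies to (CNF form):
$c \wedge u \wedge \neg p$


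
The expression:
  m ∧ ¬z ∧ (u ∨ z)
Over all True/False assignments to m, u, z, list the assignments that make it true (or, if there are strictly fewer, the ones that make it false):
is true only for:
  m=True, u=True, z=False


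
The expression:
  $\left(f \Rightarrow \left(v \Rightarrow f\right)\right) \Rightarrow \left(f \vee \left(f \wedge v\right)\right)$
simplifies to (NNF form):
$f$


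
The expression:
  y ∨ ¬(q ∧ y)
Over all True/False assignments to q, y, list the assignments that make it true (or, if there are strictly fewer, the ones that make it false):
is always true.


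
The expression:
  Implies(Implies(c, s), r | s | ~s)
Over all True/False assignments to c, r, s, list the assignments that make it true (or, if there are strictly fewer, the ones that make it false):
is always true.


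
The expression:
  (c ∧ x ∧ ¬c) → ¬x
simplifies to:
True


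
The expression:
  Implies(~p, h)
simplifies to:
h | p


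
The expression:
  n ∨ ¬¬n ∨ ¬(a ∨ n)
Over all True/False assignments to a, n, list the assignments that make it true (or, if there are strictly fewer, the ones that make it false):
is false only for:
  a=True, n=False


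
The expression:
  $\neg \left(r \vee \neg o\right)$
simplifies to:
$o \wedge \neg r$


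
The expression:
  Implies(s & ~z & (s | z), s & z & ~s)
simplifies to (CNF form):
z | ~s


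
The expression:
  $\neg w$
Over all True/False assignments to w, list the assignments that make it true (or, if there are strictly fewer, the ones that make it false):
is true only for:
  w=False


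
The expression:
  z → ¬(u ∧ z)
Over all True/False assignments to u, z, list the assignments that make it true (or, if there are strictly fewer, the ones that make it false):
is false only for:
  u=True, z=True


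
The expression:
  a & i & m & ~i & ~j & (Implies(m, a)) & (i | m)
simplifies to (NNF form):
False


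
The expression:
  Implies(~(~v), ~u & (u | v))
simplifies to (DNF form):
~u | ~v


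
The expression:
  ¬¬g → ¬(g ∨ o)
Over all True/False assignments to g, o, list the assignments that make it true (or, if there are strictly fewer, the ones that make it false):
is true only for:
  g=False, o=False;
  g=False, o=True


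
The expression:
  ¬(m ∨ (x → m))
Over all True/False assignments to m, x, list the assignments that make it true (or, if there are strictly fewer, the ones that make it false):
is true only for:
  m=False, x=True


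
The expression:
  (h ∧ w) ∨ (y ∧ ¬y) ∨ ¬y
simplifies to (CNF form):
(h ∨ ¬y) ∧ (w ∨ ¬y)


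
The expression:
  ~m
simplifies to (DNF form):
~m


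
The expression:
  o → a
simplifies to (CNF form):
a ∨ ¬o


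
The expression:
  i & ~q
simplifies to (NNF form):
i & ~q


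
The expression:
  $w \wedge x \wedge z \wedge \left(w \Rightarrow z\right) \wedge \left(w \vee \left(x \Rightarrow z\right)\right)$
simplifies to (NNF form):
$w \wedge x \wedge z$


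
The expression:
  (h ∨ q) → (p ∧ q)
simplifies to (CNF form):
(p ∨ ¬q) ∧ (q ∨ ¬h)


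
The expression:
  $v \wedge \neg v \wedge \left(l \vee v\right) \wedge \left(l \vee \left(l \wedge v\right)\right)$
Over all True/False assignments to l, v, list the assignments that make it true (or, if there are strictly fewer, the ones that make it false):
is never true.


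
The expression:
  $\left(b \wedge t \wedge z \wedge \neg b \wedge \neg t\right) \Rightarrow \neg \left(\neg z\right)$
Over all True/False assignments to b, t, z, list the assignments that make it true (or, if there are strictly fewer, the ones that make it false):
is always true.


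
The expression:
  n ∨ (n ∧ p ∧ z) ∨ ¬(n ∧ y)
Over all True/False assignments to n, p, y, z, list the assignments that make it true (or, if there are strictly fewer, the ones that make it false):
is always true.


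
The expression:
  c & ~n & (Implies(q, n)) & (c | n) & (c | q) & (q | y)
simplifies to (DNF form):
c & y & ~n & ~q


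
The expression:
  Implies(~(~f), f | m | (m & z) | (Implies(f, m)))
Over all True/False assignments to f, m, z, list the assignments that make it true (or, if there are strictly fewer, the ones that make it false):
is always true.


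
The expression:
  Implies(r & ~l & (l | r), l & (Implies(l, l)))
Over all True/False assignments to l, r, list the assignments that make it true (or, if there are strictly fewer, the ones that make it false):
is false only for:
  l=False, r=True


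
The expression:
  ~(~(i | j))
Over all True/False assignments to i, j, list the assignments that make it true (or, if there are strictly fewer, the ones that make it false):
is false only for:
  i=False, j=False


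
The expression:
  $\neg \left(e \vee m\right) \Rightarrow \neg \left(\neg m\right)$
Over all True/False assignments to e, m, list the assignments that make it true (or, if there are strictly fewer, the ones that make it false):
is false only for:
  e=False, m=False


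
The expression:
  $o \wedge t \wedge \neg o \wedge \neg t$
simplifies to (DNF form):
$\text{False}$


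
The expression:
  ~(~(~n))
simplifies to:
~n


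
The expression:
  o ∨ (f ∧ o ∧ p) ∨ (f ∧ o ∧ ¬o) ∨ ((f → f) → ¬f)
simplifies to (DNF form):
o ∨ ¬f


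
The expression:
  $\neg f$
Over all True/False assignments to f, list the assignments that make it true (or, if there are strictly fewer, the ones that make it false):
is true only for:
  f=False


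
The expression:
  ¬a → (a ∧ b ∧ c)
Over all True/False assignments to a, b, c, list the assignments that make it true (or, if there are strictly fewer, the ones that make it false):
is true only for:
  a=True, b=False, c=False;
  a=True, b=False, c=True;
  a=True, b=True, c=False;
  a=True, b=True, c=True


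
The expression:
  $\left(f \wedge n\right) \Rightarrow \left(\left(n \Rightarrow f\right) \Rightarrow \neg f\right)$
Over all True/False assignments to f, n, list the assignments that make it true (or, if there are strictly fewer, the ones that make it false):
is false only for:
  f=True, n=True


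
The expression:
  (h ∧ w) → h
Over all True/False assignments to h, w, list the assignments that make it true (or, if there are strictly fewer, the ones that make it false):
is always true.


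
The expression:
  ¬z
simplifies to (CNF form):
¬z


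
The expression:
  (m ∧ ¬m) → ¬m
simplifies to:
True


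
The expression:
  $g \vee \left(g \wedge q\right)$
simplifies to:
$g$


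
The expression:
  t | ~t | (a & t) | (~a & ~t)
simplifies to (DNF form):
True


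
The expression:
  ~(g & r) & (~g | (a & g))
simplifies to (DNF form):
~g | (a & ~r)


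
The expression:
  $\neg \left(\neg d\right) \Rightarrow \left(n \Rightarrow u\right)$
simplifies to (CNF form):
$u \vee \neg d \vee \neg n$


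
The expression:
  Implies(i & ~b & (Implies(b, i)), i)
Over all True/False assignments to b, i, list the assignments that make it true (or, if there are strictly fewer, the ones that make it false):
is always true.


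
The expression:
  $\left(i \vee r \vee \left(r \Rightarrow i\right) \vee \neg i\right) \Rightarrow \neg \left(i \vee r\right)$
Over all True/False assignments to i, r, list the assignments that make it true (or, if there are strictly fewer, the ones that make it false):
is true only for:
  i=False, r=False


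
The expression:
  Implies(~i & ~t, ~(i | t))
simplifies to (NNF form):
True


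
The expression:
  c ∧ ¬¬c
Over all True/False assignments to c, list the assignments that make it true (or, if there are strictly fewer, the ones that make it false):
is true only for:
  c=True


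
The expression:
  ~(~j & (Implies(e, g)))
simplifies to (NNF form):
j | (e & ~g)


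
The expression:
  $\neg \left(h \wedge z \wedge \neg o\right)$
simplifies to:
$o \vee \neg h \vee \neg z$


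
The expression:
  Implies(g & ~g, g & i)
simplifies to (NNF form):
True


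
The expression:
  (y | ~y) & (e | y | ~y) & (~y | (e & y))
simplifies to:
e | ~y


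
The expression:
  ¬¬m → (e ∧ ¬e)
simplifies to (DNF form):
¬m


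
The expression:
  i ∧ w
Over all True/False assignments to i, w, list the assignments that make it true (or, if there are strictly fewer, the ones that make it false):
is true only for:
  i=True, w=True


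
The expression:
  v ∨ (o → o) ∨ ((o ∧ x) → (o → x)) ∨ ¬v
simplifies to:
True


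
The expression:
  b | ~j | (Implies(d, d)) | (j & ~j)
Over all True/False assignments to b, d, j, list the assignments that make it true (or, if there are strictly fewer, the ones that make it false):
is always true.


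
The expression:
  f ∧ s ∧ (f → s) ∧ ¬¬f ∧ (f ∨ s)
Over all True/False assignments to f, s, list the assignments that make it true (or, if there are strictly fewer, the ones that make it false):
is true only for:
  f=True, s=True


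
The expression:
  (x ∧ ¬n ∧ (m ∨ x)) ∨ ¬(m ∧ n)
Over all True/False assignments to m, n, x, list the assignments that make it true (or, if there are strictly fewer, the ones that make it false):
is false only for:
  m=True, n=True, x=False;
  m=True, n=True, x=True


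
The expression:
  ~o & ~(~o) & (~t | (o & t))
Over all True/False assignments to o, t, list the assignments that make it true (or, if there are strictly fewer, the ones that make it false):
is never true.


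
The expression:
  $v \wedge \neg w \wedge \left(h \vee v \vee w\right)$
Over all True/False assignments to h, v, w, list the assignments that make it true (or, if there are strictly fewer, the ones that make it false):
is true only for:
  h=False, v=True, w=False;
  h=True, v=True, w=False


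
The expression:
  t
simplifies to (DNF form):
t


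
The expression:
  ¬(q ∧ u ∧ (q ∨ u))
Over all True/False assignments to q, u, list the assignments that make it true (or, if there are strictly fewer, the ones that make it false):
is false only for:
  q=True, u=True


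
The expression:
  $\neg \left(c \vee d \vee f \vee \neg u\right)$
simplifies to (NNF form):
$u \wedge \neg c \wedge \neg d \wedge \neg f$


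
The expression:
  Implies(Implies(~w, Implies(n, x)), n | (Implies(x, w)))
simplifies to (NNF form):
n | w | ~x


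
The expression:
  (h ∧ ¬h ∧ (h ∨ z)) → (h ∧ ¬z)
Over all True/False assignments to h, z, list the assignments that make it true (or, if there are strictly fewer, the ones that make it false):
is always true.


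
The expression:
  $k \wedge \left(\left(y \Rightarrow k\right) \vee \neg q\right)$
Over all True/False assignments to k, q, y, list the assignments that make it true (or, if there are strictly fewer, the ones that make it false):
is true only for:
  k=True, q=False, y=False;
  k=True, q=False, y=True;
  k=True, q=True, y=False;
  k=True, q=True, y=True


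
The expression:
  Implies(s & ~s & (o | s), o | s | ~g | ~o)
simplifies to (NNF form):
True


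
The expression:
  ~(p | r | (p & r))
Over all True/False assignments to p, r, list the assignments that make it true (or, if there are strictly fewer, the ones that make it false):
is true only for:
  p=False, r=False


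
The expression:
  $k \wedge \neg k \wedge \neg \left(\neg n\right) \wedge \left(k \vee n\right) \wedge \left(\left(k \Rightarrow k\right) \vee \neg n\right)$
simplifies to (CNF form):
$\text{False}$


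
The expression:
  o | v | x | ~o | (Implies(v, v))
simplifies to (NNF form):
True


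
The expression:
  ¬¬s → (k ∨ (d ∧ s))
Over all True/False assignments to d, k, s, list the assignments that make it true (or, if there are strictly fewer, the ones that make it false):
is false only for:
  d=False, k=False, s=True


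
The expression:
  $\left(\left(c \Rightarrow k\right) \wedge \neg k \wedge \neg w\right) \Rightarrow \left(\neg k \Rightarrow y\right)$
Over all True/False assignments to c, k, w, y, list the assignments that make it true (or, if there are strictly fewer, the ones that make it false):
is false only for:
  c=False, k=False, w=False, y=False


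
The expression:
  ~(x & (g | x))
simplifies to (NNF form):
~x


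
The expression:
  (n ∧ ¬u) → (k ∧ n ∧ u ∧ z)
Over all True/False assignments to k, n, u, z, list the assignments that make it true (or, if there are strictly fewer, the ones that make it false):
is false only for:
  k=False, n=True, u=False, z=False;
  k=False, n=True, u=False, z=True;
  k=True, n=True, u=False, z=False;
  k=True, n=True, u=False, z=True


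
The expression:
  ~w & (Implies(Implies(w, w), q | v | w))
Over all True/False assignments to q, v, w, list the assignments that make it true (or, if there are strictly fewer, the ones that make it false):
is true only for:
  q=False, v=True, w=False;
  q=True, v=False, w=False;
  q=True, v=True, w=False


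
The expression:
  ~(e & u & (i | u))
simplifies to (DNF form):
~e | ~u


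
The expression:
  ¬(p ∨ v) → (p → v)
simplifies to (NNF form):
True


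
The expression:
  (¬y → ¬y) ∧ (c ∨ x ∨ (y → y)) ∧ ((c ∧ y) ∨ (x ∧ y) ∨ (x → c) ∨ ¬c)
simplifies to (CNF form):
True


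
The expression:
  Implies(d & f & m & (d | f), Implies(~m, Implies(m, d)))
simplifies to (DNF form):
True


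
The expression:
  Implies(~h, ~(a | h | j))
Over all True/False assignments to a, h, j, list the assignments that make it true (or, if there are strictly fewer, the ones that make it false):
is false only for:
  a=False, h=False, j=True;
  a=True, h=False, j=False;
  a=True, h=False, j=True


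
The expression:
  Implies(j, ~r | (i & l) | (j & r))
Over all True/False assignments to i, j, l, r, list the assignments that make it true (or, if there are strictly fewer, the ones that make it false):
is always true.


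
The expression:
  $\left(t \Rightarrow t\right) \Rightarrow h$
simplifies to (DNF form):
$h$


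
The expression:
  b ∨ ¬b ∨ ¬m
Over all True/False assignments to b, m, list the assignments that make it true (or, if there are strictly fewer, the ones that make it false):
is always true.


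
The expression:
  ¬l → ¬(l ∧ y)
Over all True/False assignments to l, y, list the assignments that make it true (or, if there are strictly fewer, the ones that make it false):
is always true.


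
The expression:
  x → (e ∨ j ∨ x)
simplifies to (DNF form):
True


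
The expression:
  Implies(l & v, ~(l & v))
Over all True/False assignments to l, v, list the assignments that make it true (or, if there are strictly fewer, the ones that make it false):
is false only for:
  l=True, v=True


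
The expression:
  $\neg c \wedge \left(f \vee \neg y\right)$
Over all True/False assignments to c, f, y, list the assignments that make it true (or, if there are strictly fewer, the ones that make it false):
is true only for:
  c=False, f=False, y=False;
  c=False, f=True, y=False;
  c=False, f=True, y=True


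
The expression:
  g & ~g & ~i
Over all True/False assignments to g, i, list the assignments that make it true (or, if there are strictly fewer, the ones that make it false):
is never true.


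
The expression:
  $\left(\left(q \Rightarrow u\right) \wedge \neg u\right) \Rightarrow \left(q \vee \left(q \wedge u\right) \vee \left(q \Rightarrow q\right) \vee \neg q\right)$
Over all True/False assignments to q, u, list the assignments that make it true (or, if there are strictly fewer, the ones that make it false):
is always true.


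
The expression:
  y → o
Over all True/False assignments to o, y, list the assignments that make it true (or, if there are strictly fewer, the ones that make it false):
is false only for:
  o=False, y=True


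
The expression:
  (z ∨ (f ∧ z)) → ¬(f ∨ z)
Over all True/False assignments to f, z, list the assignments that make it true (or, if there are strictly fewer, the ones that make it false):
is true only for:
  f=False, z=False;
  f=True, z=False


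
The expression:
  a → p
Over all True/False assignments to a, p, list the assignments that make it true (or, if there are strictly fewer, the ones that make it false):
is false only for:
  a=True, p=False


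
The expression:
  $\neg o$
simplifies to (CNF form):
$\neg o$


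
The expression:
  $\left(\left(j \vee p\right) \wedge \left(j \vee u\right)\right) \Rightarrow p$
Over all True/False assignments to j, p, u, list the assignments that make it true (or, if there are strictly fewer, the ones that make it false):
is false only for:
  j=True, p=False, u=False;
  j=True, p=False, u=True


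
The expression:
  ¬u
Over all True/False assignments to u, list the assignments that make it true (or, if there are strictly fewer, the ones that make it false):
is true only for:
  u=False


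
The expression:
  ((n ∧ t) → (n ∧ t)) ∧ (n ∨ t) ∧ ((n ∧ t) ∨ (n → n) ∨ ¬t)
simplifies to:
n ∨ t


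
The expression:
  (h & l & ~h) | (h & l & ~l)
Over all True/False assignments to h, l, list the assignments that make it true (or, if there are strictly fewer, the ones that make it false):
is never true.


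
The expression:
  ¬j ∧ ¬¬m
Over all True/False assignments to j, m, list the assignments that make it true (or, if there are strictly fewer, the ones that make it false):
is true only for:
  j=False, m=True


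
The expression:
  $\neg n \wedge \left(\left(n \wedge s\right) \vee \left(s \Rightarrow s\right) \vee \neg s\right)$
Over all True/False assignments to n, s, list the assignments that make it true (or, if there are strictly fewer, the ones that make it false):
is true only for:
  n=False, s=False;
  n=False, s=True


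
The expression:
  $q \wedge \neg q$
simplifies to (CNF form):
$\text{False}$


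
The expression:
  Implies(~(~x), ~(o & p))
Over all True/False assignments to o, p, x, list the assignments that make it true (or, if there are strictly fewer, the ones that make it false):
is false only for:
  o=True, p=True, x=True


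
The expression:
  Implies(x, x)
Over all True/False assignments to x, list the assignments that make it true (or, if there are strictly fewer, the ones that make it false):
is always true.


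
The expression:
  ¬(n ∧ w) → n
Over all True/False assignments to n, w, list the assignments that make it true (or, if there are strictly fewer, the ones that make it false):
is true only for:
  n=True, w=False;
  n=True, w=True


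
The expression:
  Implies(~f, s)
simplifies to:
f | s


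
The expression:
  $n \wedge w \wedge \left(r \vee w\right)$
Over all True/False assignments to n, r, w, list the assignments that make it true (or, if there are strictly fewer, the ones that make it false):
is true only for:
  n=True, r=False, w=True;
  n=True, r=True, w=True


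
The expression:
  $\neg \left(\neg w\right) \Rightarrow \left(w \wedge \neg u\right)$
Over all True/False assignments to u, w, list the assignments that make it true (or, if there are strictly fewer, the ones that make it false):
is false only for:
  u=True, w=True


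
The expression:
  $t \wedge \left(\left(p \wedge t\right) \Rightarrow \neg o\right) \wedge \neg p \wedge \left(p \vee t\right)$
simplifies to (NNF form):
$t \wedge \neg p$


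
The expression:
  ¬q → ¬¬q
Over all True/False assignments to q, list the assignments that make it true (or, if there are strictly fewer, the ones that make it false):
is true only for:
  q=True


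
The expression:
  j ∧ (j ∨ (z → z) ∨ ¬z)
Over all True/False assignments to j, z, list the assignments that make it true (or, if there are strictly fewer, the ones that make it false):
is true only for:
  j=True, z=False;
  j=True, z=True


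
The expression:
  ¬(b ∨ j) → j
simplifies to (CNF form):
b ∨ j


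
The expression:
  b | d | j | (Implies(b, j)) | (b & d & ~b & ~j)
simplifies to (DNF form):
True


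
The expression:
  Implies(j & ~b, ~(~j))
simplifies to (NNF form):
True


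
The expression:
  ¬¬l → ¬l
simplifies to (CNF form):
¬l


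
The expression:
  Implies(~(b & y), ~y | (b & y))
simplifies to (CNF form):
b | ~y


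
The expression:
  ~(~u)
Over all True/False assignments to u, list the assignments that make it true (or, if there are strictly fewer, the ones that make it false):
is true only for:
  u=True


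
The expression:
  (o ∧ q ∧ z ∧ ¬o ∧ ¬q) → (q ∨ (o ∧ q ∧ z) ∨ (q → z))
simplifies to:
True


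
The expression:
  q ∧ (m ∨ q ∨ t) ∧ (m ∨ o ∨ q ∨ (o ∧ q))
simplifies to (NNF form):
q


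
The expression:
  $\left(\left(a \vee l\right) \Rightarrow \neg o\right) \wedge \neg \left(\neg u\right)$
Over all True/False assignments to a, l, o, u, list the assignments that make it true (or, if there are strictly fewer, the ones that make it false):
is true only for:
  a=False, l=False, o=False, u=True;
  a=False, l=False, o=True, u=True;
  a=False, l=True, o=False, u=True;
  a=True, l=False, o=False, u=True;
  a=True, l=True, o=False, u=True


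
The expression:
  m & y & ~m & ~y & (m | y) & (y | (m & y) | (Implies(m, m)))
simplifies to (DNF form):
False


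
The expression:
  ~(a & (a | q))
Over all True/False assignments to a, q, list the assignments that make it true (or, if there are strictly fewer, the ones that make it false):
is true only for:
  a=False, q=False;
  a=False, q=True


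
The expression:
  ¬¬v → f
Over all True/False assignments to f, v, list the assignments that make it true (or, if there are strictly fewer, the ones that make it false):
is false only for:
  f=False, v=True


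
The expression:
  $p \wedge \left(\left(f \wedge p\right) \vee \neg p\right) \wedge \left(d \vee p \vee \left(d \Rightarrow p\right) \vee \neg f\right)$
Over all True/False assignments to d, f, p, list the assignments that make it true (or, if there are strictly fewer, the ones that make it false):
is true only for:
  d=False, f=True, p=True;
  d=True, f=True, p=True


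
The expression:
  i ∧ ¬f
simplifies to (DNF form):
i ∧ ¬f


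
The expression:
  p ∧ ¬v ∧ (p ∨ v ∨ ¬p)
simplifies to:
p ∧ ¬v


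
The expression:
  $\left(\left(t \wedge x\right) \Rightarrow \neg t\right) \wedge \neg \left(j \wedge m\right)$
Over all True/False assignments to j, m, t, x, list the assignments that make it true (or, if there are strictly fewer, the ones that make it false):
is false only for:
  j=False, m=False, t=True, x=True;
  j=False, m=True, t=True, x=True;
  j=True, m=False, t=True, x=True;
  j=True, m=True, t=False, x=False;
  j=True, m=True, t=False, x=True;
  j=True, m=True, t=True, x=False;
  j=True, m=True, t=True, x=True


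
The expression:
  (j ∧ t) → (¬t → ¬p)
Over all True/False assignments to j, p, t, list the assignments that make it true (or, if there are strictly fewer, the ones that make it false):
is always true.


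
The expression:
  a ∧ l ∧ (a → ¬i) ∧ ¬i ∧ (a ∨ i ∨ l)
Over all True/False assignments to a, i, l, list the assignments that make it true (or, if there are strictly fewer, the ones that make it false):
is true only for:
  a=True, i=False, l=True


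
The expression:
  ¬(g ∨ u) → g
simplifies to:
g ∨ u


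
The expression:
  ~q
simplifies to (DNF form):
~q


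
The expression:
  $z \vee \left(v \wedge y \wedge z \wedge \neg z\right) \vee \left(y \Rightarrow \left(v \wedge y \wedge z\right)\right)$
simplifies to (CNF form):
$z \vee \neg y$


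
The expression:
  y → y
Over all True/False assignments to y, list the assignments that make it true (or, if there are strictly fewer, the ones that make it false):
is always true.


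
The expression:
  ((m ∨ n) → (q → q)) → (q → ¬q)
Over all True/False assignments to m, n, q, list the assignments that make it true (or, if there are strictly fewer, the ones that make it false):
is true only for:
  m=False, n=False, q=False;
  m=False, n=True, q=False;
  m=True, n=False, q=False;
  m=True, n=True, q=False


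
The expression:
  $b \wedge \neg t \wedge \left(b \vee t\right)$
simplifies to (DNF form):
$b \wedge \neg t$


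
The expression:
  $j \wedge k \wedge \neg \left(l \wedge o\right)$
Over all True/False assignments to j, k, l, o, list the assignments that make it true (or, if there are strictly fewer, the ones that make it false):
is true only for:
  j=True, k=True, l=False, o=False;
  j=True, k=True, l=False, o=True;
  j=True, k=True, l=True, o=False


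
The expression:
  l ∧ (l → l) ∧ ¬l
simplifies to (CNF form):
False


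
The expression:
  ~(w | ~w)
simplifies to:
False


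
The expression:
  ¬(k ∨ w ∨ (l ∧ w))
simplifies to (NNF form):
¬k ∧ ¬w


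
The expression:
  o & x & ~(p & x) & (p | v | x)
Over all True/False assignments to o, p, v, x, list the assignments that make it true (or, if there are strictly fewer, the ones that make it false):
is true only for:
  o=True, p=False, v=False, x=True;
  o=True, p=False, v=True, x=True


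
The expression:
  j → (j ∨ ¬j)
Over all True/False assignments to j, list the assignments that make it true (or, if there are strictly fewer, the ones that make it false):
is always true.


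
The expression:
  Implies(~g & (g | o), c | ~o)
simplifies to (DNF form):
c | g | ~o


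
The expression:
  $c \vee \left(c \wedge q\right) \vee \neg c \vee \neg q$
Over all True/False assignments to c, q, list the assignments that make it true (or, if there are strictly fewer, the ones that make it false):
is always true.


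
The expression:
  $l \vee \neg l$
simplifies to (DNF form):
$\text{True}$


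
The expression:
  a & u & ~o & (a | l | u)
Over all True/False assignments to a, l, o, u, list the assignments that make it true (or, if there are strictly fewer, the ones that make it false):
is true only for:
  a=True, l=False, o=False, u=True;
  a=True, l=True, o=False, u=True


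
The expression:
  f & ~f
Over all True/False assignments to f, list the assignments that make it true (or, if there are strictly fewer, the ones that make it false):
is never true.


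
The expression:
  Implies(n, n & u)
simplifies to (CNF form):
u | ~n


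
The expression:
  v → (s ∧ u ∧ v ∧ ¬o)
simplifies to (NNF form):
(s ∧ u ∧ ¬o) ∨ ¬v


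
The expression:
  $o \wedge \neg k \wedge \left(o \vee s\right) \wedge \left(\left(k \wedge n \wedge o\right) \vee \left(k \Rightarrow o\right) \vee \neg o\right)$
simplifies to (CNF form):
$o \wedge \neg k$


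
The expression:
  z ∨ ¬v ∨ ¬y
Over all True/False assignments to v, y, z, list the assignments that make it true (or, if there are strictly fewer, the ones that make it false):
is false only for:
  v=True, y=True, z=False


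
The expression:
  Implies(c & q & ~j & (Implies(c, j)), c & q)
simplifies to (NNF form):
True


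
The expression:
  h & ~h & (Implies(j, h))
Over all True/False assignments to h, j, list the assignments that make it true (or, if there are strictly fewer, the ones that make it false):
is never true.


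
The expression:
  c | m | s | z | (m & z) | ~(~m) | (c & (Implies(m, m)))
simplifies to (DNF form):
c | m | s | z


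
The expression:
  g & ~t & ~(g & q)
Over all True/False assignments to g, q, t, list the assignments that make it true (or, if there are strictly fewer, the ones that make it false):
is true only for:
  g=True, q=False, t=False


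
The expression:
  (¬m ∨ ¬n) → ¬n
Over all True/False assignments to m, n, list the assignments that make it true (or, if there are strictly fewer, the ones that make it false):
is false only for:
  m=False, n=True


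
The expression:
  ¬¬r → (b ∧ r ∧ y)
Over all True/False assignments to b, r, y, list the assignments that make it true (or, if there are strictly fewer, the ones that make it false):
is false only for:
  b=False, r=True, y=False;
  b=False, r=True, y=True;
  b=True, r=True, y=False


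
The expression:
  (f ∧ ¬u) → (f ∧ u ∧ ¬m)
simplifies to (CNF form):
u ∨ ¬f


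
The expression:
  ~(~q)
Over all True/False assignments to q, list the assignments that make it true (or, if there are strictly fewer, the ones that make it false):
is true only for:
  q=True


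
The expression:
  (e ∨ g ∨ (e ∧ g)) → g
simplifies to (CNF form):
g ∨ ¬e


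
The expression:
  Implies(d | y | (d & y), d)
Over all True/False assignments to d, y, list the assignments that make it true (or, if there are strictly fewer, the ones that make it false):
is false only for:
  d=False, y=True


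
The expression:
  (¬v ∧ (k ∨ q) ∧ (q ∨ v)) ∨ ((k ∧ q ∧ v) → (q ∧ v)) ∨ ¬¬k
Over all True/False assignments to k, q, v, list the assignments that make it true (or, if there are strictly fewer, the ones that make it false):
is always true.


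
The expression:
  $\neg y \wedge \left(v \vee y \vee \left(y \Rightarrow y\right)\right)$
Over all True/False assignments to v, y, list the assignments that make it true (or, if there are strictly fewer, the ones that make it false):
is true only for:
  v=False, y=False;
  v=True, y=False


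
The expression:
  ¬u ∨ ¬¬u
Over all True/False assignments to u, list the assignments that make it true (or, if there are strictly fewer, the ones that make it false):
is always true.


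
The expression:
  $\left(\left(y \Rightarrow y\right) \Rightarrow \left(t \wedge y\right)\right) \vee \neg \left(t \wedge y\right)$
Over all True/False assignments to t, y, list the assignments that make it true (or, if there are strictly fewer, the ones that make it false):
is always true.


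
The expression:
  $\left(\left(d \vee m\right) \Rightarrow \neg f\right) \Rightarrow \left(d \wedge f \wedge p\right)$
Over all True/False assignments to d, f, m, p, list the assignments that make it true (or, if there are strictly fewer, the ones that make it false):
is true only for:
  d=False, f=True, m=True, p=False;
  d=False, f=True, m=True, p=True;
  d=True, f=True, m=False, p=False;
  d=True, f=True, m=False, p=True;
  d=True, f=True, m=True, p=False;
  d=True, f=True, m=True, p=True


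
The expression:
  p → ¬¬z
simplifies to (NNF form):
z ∨ ¬p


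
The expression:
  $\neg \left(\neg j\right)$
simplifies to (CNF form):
$j$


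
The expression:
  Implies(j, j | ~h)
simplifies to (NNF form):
True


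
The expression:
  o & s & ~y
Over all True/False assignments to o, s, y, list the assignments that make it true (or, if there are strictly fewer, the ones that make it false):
is true only for:
  o=True, s=True, y=False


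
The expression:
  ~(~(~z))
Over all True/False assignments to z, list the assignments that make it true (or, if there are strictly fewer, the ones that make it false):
is true only for:
  z=False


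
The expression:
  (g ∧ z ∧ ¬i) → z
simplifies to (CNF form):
True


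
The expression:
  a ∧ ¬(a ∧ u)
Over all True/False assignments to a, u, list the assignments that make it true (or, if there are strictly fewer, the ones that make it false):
is true only for:
  a=True, u=False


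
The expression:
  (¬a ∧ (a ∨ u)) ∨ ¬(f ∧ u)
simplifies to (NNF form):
¬a ∨ ¬f ∨ ¬u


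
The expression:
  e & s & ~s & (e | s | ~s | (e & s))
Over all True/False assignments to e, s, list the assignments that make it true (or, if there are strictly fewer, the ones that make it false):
is never true.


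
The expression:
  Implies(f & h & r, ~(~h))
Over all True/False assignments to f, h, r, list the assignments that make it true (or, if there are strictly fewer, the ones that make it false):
is always true.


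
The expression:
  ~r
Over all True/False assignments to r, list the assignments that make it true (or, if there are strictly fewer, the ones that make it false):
is true only for:
  r=False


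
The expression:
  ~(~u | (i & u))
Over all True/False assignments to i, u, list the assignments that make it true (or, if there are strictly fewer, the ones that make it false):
is true only for:
  i=False, u=True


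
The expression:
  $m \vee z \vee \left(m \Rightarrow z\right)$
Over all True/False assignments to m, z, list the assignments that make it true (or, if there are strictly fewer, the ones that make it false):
is always true.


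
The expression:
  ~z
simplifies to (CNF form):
~z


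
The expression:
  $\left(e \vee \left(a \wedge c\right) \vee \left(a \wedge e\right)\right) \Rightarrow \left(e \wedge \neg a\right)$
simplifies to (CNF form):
$\left(\neg a \vee \neg c\right) \wedge \left(\neg a \vee \neg e\right)$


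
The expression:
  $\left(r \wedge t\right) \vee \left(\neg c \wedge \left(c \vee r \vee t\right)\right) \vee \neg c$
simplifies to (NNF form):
$\left(r \wedge t\right) \vee \neg c$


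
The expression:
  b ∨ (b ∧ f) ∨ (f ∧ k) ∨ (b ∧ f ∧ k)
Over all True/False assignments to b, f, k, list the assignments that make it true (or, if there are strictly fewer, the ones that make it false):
is false only for:
  b=False, f=False, k=False;
  b=False, f=False, k=True;
  b=False, f=True, k=False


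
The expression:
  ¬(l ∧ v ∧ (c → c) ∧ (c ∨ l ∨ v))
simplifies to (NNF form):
¬l ∨ ¬v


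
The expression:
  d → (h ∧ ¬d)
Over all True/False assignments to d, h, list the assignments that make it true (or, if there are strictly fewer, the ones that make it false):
is true only for:
  d=False, h=False;
  d=False, h=True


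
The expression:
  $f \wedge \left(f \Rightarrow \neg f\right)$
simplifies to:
$\text{False}$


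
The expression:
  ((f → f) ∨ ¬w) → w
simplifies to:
w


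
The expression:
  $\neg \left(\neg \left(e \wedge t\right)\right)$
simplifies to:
$e \wedge t$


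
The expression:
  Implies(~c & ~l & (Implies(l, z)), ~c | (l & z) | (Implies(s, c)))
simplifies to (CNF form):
True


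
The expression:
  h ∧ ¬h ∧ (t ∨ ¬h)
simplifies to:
False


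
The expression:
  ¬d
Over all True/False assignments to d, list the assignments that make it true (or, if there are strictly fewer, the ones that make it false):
is true only for:
  d=False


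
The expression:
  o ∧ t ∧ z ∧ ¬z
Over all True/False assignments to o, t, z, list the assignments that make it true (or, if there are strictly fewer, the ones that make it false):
is never true.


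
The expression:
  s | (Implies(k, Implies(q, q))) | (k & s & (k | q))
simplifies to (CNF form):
True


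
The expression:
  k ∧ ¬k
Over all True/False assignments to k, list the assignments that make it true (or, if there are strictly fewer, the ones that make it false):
is never true.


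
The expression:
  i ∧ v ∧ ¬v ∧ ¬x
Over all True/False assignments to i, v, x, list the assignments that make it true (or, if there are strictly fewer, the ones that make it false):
is never true.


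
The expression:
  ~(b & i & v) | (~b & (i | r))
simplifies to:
~b | ~i | ~v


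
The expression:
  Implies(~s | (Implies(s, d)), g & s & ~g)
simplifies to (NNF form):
s & ~d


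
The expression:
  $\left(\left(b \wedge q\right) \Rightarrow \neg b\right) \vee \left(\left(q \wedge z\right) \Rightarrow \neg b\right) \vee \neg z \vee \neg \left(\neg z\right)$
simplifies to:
$\text{True}$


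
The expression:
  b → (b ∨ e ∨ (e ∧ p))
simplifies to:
True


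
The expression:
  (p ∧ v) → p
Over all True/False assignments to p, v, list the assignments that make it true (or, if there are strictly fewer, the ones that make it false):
is always true.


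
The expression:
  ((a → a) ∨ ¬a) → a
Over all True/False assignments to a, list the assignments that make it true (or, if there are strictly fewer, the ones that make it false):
is true only for:
  a=True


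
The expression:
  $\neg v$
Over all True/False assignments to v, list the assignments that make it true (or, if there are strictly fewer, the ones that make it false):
is true only for:
  v=False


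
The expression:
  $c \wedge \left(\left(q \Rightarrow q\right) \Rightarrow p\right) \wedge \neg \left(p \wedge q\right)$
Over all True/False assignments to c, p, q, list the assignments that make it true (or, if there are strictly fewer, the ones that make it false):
is true only for:
  c=True, p=True, q=False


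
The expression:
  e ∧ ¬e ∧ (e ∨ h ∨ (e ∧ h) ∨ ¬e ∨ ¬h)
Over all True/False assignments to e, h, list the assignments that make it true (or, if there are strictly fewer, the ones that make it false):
is never true.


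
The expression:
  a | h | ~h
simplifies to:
True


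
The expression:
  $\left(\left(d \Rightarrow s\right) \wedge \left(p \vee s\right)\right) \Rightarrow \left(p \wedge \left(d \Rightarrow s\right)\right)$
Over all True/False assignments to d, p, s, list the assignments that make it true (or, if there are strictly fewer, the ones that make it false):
is false only for:
  d=False, p=False, s=True;
  d=True, p=False, s=True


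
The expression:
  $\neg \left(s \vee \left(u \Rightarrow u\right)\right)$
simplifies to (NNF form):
$\text{False}$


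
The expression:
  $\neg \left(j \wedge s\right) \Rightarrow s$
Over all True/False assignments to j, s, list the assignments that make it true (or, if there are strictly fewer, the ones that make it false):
is true only for:
  j=False, s=True;
  j=True, s=True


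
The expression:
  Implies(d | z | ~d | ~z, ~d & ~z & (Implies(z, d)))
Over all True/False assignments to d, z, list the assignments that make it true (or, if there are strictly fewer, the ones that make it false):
is true only for:
  d=False, z=False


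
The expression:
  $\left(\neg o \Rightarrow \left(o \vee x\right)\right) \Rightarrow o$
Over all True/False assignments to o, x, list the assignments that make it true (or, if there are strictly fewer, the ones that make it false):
is false only for:
  o=False, x=True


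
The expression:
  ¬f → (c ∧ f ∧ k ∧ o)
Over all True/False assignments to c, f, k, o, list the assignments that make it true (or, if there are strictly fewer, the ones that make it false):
is true only for:
  c=False, f=True, k=False, o=False;
  c=False, f=True, k=False, o=True;
  c=False, f=True, k=True, o=False;
  c=False, f=True, k=True, o=True;
  c=True, f=True, k=False, o=False;
  c=True, f=True, k=False, o=True;
  c=True, f=True, k=True, o=False;
  c=True, f=True, k=True, o=True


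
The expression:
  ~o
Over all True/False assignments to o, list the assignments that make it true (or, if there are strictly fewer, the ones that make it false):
is true only for:
  o=False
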